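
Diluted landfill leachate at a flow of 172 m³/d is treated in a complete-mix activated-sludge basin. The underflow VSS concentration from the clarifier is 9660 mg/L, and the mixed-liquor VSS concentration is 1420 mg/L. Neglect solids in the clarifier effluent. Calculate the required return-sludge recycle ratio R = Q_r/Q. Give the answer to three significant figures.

R ≈ 0.172

Solids balance on the clarifier gives (1+R)X = R·X_r, so R = X/(X_r − X) = 1420 / (9660 − 1420) = 0.1723.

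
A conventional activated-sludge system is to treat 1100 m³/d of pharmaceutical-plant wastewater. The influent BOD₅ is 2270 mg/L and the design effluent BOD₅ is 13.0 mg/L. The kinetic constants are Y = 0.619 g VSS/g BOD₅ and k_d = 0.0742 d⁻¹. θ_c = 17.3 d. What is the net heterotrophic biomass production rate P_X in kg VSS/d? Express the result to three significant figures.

Y_obs = Y / (1 + k_d θ_c) = 0.619 / (1 + 0.0742 × 17.3) = 0.619 / 2.284 = 0.2711.
ΔS = 2270 − 13.0 = 2257 mg/L, so the substrate removal rate is 1100 × 2257/1000 = 2483 kg BOD₅/d.
So the net sludge growth is P_X = 0.2711 × 2483 = 673.0 kg VSS/d.

P_X ≈ 673 kg VSS/d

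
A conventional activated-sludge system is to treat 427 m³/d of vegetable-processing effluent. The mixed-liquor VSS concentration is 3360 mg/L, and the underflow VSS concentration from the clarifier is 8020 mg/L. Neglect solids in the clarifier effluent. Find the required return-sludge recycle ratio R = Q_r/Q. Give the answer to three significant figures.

Solids balance on the clarifier gives (1+R)X = R·X_r, so R = X/(X_r − X) = 3360 / (8020 − 3360) = 0.7210.

R ≈ 0.721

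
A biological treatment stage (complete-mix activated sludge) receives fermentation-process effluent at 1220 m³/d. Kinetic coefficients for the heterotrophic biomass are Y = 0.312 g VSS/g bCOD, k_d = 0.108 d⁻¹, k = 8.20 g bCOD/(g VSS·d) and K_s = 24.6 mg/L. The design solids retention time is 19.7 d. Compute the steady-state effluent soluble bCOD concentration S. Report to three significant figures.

For a completely mixed reactor with recycle the Lawrence–McCarty relation gives S = K_s·(1 + k_d·θ_c) / [θ_c·(Y·k − k_d) − 1] = 24.6 × (1 + 0.108 × 19.7) / [19.7 × (0.312 × 8.20 − 0.108) − 1] = 76.94 / 47.27 = 1.628 mg/L.

S ≈ 1.63 mg/L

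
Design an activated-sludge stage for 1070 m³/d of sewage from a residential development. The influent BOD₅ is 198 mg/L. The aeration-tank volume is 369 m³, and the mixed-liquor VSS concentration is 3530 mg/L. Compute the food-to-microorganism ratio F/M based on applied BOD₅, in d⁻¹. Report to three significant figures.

F/M = Q·S₀ / (V·X) = 1070 × 198 / (369.0 × 3530) = 0.1626 g BOD₅·(g VSS·d)⁻¹.

F/M ≈ 0.163 d⁻¹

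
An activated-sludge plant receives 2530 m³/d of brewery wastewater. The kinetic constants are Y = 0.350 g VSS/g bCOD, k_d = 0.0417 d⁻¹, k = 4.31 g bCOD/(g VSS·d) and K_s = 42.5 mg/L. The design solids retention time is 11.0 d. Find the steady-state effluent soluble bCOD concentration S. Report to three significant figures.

S ≈ 4.10 mg/L

From the Monod/SRT balance for a CMAS, S = K_s·(1+k_d θ_c)/[θ_c·(Y k − k_d) − 1] = 42.5 × (1 + 0.0417 × 11.0) / [11.0 × (0.350 × 4.31 − 0.0417) − 1] = 61.99 / 15.13 = 4.096 mg/L.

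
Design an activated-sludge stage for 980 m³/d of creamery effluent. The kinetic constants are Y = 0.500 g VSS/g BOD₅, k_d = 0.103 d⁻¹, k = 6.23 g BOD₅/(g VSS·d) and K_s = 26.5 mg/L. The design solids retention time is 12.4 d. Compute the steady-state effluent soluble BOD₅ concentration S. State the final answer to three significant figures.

S ≈ 1.66 mg/L

For a completely mixed reactor with recycle the Lawrence–McCarty relation gives S = K_s·(1 + k_d·θ_c) / [θ_c·(Y·k − k_d) − 1] = 26.5 × (1 + 0.103 × 12.4) / [12.4 × (0.500 × 6.23 − 0.103) − 1] = 60.35 / 36.35 = 1.660 mg/L.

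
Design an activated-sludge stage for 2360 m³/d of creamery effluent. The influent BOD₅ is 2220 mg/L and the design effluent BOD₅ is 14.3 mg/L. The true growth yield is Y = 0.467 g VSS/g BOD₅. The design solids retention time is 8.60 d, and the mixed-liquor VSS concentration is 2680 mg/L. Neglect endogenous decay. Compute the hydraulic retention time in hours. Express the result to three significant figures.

With k_d = 0 the design equation reduces to V = Y Q (S₀−S) θ_c / X = 0.467 × 2360 × (2220 − 14.3) × 8.60 / 2680 = 7801 m³.
HRT = V/Q = 7801 m³ / 2360 m³·d⁻¹ = 3.305 d × 24 = 79.33 h.

τ ≈ 79.3 h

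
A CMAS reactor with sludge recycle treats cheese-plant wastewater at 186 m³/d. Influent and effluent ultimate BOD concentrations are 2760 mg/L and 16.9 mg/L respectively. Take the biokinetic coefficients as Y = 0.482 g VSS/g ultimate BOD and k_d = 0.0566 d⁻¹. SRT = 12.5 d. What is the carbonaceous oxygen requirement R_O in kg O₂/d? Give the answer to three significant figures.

R_O ≈ 306 kg O₂/d

Y_obs = Y / (1 + k_d θ_c) = 0.482 / (1 + 0.0566 × 12.5) = 0.482 / 1.708 = 0.2823.
ΔS = 2760 − 16.9 = 2743 mg/L, so the substrate removal rate is 186 × 2743/1000 = 510.2 kg ultimate BOD/d.
P_X = Y_obs·Q·(S₀ − S) = 0.2823 × 510.2 = 144.0 kg VSS/d.
R_O = Q·ΔS − 1.42 P_X = 510.2 − 204.5 = 305.7 kg O₂/d.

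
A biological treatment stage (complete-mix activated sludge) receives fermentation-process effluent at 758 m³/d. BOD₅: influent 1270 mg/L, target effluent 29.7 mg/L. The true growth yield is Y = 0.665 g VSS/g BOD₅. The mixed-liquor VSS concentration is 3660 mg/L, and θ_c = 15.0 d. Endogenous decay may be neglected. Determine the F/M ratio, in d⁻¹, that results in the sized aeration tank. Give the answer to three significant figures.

F/M ≈ 0.103 d⁻¹

V·X = Y·Q·ΔS·θ_c gives V = 0.665 × 758 × (1270 − 29.7) × 15.0 / 3660 = 2562 m³.
F/M = applied load / biomass = Q·S₀/(V·X) = 758 × 1270 / (2562 × 3660) = 0.1027 d⁻¹.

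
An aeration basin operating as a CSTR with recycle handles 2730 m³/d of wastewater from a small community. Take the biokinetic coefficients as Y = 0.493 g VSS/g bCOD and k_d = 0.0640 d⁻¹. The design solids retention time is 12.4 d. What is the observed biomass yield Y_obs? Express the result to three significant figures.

Correct the yield for decay: Y_obs = Y/(1 + k_d θ_c) = 0.493 / (1 + 0.0640 × 12.4) = 0.493 / 1.794 = 0.2749.

Y_obs ≈ 0.275 g VSS/g bCOD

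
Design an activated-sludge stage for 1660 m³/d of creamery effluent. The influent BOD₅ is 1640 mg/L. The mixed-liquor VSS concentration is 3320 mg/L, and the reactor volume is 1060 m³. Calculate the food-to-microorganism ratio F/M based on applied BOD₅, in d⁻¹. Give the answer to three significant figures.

F/M ≈ 0.774 d⁻¹

Food-to-microorganism ratio F/M = Q S₀ / (V X) = 1660 × 1640 / (1060 × 3320) = 0.7736 d⁻¹.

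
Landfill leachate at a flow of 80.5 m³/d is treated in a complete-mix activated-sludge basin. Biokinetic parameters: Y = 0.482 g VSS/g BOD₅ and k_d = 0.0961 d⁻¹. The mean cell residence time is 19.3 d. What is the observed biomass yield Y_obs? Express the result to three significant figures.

Y_obs ≈ 0.169 g VSS/g BOD₅

Y_obs = Y / (1 + k_d θ_c) = 0.482 / (1 + 0.0961 × 19.3) = 0.482 / 2.855 = 0.1688.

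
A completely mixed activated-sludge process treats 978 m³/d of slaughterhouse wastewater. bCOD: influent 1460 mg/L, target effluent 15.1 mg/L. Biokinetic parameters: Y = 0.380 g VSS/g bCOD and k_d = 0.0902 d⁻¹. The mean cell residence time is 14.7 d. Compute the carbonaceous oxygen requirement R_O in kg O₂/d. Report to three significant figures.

Y_obs = Y / (1 + k_d θ_c) = 0.380 / (1 + 0.0902 × 14.7) = 0.380 / 2.326 = 0.1634.
Substrate removed = Q·(S₀ − S) = 978 m³/d × (1460 − 15.1) g/m³ = 1.41×10^6 g/d = 1413 kg/d.
Net sludge production P_X = 0.1634 × 1413 = 230.9 kg VSS/d.
R_O = Q·(S₀ − S) − 1.42·P_X = 1413 − 1.42 × 230.9 = 1085 kg O₂/d.

R_O ≈ 1090 kg O₂/d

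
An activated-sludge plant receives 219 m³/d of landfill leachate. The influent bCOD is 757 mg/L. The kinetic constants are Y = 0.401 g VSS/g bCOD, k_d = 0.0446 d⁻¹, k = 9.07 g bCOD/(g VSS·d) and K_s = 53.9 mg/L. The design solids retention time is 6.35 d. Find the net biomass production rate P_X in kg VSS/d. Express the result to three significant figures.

P_X ≈ 51.6 kg VSS/d

From the Monod/SRT balance for a CMAS, S = K_s·(1+k_d θ_c)/[θ_c·(Y k − k_d) − 1] = 53.9 × (1 + 0.0446 × 6.35) / [6.35 × (0.401 × 9.07 − 0.0446) − 1] = 69.17 / 21.81 = 3.171 mg/L.
The observed yield is Y_obs = Y/(1 + k_d·θ_c) = 0.401 / (1 + 0.0446 × 6.35) = 0.401 / 1.283 = 0.3125 g VSS per g bCOD removed.
ΔS = 757 − 3.17 = 753.8 mg/L, so the substrate removal rate is 219 × 753.8/1000 = 165.1 kg bCOD/d.
So the net sludge growth is P_X = 0.3125 × 165.1 = 51.59 kg VSS/d.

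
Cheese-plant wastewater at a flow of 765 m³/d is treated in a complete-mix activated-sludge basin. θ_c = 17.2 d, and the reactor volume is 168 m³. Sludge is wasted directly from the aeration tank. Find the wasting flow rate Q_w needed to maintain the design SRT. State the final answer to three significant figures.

For wasting at MLVSS concentration, Q_w = V/θ_c = 168.0/17.2 = 9.767 m³/d.

Q_w ≈ 9.77 m³/d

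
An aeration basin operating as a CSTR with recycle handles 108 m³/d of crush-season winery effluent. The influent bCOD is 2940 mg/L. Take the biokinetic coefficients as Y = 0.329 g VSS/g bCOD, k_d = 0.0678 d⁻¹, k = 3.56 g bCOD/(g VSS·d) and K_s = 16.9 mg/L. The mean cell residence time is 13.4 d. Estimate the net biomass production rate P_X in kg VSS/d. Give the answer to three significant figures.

P_X ≈ 54.7 kg VSS/d

For a completely mixed reactor with recycle the Lawrence–McCarty relation gives S = K_s·(1 + k_d·θ_c) / [θ_c·(Y·k − k_d) − 1] = 16.9 × (1 + 0.0678 × 13.4) / [13.4 × (0.329 × 3.56 − 0.0678) − 1] = 32.25 / 13.79 = 2.340 mg/L.
The observed yield is Y_obs = Y/(1 + k_d·θ_c) = 0.329 / (1 + 0.0678 × 13.4) = 0.329 / 1.909 = 0.1724 g VSS per g bCOD removed.
Mass of bCOD removed per day: Q(S₀ − S) = 108 × 2938 g/m³ = 317.3 kg/d.
P_X = Y_obs · Q(S₀ − S) = 0.1724 × 317.3 = 54.69 kg VSS/d.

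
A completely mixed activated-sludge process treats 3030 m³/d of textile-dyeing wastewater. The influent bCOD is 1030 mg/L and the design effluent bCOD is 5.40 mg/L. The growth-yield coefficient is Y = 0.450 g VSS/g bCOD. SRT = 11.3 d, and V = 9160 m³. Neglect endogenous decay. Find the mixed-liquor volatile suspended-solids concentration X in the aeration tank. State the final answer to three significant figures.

From V·X = Y·Q·(S₀ − S)·θ_c (decay neglected): X = 0.450 × 3030 × (1030 − 5.40) × 11.3 / 9160 = 1723 mg/L.

X ≈ 1720 mg/L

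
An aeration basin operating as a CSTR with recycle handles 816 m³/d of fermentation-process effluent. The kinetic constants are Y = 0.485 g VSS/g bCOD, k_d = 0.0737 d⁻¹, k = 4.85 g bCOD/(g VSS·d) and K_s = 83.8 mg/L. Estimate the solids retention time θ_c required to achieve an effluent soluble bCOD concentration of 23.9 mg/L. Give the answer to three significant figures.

θ_c ≈ 2.23 d

Specific growth rate at S = 23.9 mg/L: μ = YkS/(K_s+S) = 0.485·4.85·23.9/(83.8+23.9) = 0.5220 d⁻¹.
θ_c = 1/(μ − k_d) = 1/(0.5220 − 0.0737) = 1/0.4483 = 2.231 d.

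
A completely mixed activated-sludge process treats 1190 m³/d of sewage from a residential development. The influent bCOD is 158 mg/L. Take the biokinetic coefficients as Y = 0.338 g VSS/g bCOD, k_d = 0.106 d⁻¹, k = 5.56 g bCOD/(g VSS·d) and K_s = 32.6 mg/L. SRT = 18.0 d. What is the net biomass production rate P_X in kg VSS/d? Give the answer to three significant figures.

From the Monod/SRT balance for a CMAS, S = K_s·(1+k_d θ_c)/[θ_c·(Y k − k_d) − 1] = 32.6 × (1 + 0.106 × 18.0) / [18.0 × (0.338 × 5.56 − 0.106) − 1] = 94.80 / 30.92 = 3.066 mg/L.
Correct the yield for decay: Y_obs = Y/(1 + k_d θ_c) = 0.338 / (1 + 0.106 × 18.0) = 0.338 / 2.908 = 0.1162.
ΔS = 158 − 3.07 = 154.9 mg/L, so the substrate removal rate is 1190 × 154.9/1000 = 184.4 kg bCOD/d.
Biomass produced: P_X = Y_obs·Q·ΔS = 0.1162 × 184.4 ≈ 21.43 kg VSS/d.

P_X ≈ 21.4 kg VSS/d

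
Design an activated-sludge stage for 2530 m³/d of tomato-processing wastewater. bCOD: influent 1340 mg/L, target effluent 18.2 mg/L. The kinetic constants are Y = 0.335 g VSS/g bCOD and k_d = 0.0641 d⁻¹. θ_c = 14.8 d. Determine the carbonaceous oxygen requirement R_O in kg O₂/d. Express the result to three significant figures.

R_O ≈ 2530 kg O₂/d

Y_obs = Y / (1 + k_d θ_c) = 0.335 / (1 + 0.0641 × 14.8) = 0.335 / 1.949 = 0.1719.
Q·(S₀ − S) = 2530 × (1340 − 18.2) × 10⁻³ = 3344 kg/d removed.
P_X = Y_obs·Q·(S₀ − S) = 0.1719 × 3344 = 574.9 kg VSS/d.
Carbonaceous O₂ demand = substrate oxidised − cell-mass equivalent = 3344 − 1.42 × 574.9 = 2528 kg O₂/d.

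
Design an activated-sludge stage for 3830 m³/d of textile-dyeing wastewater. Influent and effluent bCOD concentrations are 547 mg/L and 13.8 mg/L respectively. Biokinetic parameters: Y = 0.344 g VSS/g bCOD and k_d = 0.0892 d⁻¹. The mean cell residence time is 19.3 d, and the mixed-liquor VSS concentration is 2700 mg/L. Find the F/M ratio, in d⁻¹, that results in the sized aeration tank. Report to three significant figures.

F/M ≈ 0.421 d⁻¹

From the SRT design equation V = Y Q (S₀−S) θ_c / [X (1 + k_d θ_c)] = 0.344 × 3830 × (547 − 13.8) × 19.3 / [2700 × (1 + 0.0892 × 19.3)] = 1.36×10^7 / 7348 = 1845 m³.
F/M = applied load / biomass = Q·S₀/(V·X) = 3830 × 547 / (1845 × 2700) = 0.4205 d⁻¹.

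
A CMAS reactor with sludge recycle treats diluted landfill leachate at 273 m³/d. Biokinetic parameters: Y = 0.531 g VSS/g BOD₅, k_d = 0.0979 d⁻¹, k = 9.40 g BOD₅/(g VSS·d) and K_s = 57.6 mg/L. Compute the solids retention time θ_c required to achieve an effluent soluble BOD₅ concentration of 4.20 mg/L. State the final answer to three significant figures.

θ_c ≈ 4.14 d

From 1/θ_c = Y·k·S/(K_s + S) − k_d: Y·k·S/(K_s+S) = 0.531 × 9.40 × 4.20 / (57.6 + 4.20) = 0.3392 d⁻¹.
1/θ_c = 0.3392 − 0.0979 = 0.2413 d⁻¹, so θ_c = 4.144 d.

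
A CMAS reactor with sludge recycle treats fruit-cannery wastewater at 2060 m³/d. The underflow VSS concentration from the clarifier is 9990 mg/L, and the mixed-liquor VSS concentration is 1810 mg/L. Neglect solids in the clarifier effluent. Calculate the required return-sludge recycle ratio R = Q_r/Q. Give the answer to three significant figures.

R = Q_r/Q = X/(X_r − X) = 1810 / (9990 − 1810) = 0.2213.

R ≈ 0.221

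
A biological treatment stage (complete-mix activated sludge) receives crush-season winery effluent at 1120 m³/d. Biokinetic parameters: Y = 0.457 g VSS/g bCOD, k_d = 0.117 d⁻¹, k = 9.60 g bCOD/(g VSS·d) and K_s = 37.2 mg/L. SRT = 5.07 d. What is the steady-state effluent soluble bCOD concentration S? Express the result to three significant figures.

S ≈ 2.87 mg/L

For a completely mixed reactor with recycle the Lawrence–McCarty relation gives S = K_s·(1 + k_d·θ_c) / [θ_c·(Y·k − k_d) − 1] = 37.2 × (1 + 0.117 × 5.07) / [5.07 × (0.457 × 9.60 − 0.117) − 1] = 59.27 / 20.65 = 2.870 mg/L.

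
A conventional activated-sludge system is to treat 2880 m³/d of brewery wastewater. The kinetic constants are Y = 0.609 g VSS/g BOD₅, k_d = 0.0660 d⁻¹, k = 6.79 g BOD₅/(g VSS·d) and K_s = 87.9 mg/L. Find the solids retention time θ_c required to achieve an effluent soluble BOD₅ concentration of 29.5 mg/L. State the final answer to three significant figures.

From 1/θ_c = Y·k·S/(K_s + S) − k_d: Y·k·S/(K_s+S) = 0.609 × 6.79 × 29.5 / (87.9 + 29.5) = 1.039 d⁻¹.
θ_c = 1/(μ − k_d) = 1/(1.039 − 0.0660) = 1/0.9731 = 1.028 d.

θ_c ≈ 1.03 d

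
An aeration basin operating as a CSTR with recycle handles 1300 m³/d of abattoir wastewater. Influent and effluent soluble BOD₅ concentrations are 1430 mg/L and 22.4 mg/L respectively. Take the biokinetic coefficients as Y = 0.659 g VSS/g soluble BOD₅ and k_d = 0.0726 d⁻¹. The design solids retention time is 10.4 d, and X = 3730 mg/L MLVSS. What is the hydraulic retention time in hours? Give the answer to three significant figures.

τ ≈ 35.4 h

Steady-state biomass mass balance: V·X·(1 + k_d·θ_c) = Y·Q·(S₀ − S)·θ_c, so V = 0.659 × 1300 × (1430 − 22.4) × 10.4 / [3730 × (1 + 0.0726 × 10.4)] = 1.25×10^7 / 6546 = 1916 m³.
HRT = V/Q = 1916 m³ / 1300 m³·d⁻¹ = 1.474 d × 24 = 35.37 h.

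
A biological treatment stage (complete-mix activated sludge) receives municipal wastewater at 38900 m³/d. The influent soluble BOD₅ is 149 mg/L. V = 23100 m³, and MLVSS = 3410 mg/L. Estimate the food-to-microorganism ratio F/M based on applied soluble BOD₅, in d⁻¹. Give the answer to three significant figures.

F/M ≈ 0.0736 d⁻¹

Food-to-microorganism ratio F/M = Q S₀ / (V X) = 38900 × 149 / (23100 × 3410) = 0.07358 d⁻¹.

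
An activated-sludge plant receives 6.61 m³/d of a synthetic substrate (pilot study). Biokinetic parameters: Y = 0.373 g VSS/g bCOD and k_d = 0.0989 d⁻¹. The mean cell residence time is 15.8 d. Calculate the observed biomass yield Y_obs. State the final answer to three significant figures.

Y_obs ≈ 0.146 g VSS/g bCOD

The observed yield is Y_obs = Y/(1 + k_d·θ_c) = 0.373 / (1 + 0.0989 × 15.8) = 0.373 / 2.563 = 0.1456 g VSS per g bCOD removed.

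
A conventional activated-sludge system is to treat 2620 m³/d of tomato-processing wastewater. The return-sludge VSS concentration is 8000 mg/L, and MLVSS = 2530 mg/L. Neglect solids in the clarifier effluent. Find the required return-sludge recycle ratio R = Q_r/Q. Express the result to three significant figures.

Mass balance around the secondary clarifier (neglecting effluent solids): R = X / (X_r − X) = 2530 / (8000 − 2530) = 0.4625.

R ≈ 0.463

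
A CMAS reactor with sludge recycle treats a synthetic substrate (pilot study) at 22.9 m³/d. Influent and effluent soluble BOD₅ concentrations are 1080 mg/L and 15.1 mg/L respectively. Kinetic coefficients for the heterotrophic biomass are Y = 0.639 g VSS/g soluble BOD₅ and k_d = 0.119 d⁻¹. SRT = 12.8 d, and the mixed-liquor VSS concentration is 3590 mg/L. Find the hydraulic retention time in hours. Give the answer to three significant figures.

Steady-state biomass mass balance: V·X·(1 + k_d·θ_c) = Y·Q·(S₀ − S)·θ_c, so V = 0.639 × 22.9 × (1080 − 15.1) × 12.8 / [3590 × (1 + 0.119 × 12.8)] = 1.99×10^5 / 9058 = 22.02 m³.
Hydraulic retention time τ = V/Q = 22.02 / 22.9 = 0.9616 d = 23.08 h.

τ ≈ 23.1 h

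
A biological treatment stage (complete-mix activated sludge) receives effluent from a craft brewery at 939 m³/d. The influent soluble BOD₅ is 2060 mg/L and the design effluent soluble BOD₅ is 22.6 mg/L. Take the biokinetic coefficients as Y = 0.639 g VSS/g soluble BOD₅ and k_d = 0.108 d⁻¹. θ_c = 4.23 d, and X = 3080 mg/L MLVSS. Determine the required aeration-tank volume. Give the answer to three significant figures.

Steady-state biomass mass balance: V·X·(1 + k_d·θ_c) = Y·Q·(S₀ − S)·θ_c, so V = 0.639 × 939 × (2060 − 22.6) × 4.23 / [3080 × (1 + 0.108 × 4.23)] = 5.17×10^6 / 4487 = 1152 m³.

V ≈ 1150 m³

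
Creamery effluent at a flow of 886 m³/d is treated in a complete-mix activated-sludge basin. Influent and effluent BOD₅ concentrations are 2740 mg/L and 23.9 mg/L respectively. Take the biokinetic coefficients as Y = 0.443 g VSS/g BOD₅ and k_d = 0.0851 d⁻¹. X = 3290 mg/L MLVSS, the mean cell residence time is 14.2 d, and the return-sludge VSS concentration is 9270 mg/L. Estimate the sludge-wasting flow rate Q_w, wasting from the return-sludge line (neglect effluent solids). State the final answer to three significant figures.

From the SRT design equation V = Y Q (S₀−S) θ_c / [X (1 + k_d θ_c)] = 0.443 × 886 × (2740 − 23.9) × 14.2 / [3290 × (1 + 0.0851 × 14.2)] = 1.51×10^7 / 7266 = 2084 m³.
θ_c = V·X/(Q_w·X_r) when wasting from the recycle, so Q_w = V·X/(θ_c·X_r) = 2084 × 3290 / (14.2 × 9270) = 52.07 m³/d.

Q_w ≈ 52.1 m³/d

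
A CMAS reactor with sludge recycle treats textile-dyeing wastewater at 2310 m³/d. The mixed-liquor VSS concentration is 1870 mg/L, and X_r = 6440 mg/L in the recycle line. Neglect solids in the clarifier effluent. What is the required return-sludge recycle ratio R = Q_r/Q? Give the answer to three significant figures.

R ≈ 0.409

Mass balance around the secondary clarifier (neglecting effluent solids): R = X / (X_r − X) = 1870 / (6440 − 1870) = 0.4092.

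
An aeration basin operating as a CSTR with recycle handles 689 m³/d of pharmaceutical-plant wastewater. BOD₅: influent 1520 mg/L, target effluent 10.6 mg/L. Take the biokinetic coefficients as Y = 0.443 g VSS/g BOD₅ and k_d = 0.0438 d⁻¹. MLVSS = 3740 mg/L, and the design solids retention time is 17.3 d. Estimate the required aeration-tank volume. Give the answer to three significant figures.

V ≈ 1210 m³

Rearranging the biomass balance for a CMAS with decay, V = Y·Q·ΔS·θ_c / [X·(1+k_d θ_c)] = 0.443 × 689 × (1520 − 10.6) × 17.3 / [3740 × (1 + 0.0438 × 17.3)] = 7.97×10^6 / 6574 = 1212 m³.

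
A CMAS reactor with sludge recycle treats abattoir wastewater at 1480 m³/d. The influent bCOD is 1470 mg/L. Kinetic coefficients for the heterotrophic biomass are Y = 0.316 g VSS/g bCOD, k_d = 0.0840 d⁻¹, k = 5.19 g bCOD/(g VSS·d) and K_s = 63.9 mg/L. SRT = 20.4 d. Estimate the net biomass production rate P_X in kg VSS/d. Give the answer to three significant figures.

P_X ≈ 252 kg VSS/d

Effluent substrate depends only on kinetics and SRT: S = K_s(1 + k_d θ_c) / [θ_c(Yk − k_d) − 1] = 63.9 × (1 + 0.0840 × 20.4) / [20.4 × (0.316 × 5.19 − 0.0840) − 1] = 173.4 / 30.74 = 5.640 mg/L.
Y_obs = Y / (1 + k_d θ_c) = 0.316 / (1 + 0.0840 × 20.4) = 0.316 / 2.714 = 0.1165.
ΔS = 1470 − 5.64 = 1464 mg/L, so the substrate removal rate is 1480 × 1464/1000 = 2167 kg bCOD/d.
So the net sludge growth is P_X = 0.1165 × 2167 = 252.4 kg VSS/d.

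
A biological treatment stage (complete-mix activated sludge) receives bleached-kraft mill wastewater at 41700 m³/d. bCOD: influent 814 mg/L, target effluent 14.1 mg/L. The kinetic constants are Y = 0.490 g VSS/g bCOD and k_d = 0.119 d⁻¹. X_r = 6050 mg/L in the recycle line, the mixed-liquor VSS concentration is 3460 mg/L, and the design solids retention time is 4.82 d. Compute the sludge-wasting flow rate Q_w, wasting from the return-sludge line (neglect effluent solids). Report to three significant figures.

Q_w ≈ 1720 m³/d

Steady-state biomass mass balance: V·X·(1 + k_d·θ_c) = Y·Q·(S₀ − S)·θ_c, so V = 0.490 × 41700 × (814 − 14.1) × 4.82 / [3460 × (1 + 0.119 × 4.82)] = 7.88×10^7 / 5445 = 14469 m³.
Q_w = (V·X)/(θ_c X_r) = 14469 × 3460 / (4.82 × 6050) = 1717 m³/d.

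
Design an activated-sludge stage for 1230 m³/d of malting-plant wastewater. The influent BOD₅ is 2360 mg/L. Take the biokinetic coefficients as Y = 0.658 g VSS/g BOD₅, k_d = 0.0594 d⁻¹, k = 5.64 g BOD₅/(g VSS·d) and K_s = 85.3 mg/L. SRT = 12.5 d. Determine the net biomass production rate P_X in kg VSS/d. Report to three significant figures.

P_X ≈ 1090 kg VSS/d

From the Monod/SRT balance for a CMAS, S = K_s·(1+k_d θ_c)/[θ_c·(Y k − k_d) − 1] = 85.3 × (1 + 0.0594 × 12.5) / [12.5 × (0.658 × 5.64 − 0.0594) − 1] = 148.6 / 44.65 = 3.329 mg/L.
The observed yield is Y_obs = Y/(1 + k_d·θ_c) = 0.658 / (1 + 0.0594 × 12.5) = 0.658 / 1.743 = 0.3776 g VSS per g BOD₅ removed.
Substrate removed = Q·(S₀ − S) = 1230 m³/d × (2360 − 3.33) g/m³ = 2.9×10^6 g/d = 2899 kg/d.
So the net sludge growth is P_X = 0.3776 × 2899 = 1095 kg VSS/d.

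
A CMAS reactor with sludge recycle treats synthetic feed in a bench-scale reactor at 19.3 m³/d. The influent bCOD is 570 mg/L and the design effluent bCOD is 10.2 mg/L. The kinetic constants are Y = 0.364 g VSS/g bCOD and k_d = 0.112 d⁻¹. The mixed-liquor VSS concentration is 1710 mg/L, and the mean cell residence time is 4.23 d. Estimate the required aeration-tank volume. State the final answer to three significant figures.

Rearranging the biomass balance for a CMAS with decay, V = Y·Q·ΔS·θ_c / [X·(1+k_d θ_c)] = 0.364 × 19.3 × (570 − 10.2) × 4.23 / [1710 × (1 + 0.112 × 4.23)] = 1.66×10^4 / 2520 = 6.601 m³.

V ≈ 6.60 m³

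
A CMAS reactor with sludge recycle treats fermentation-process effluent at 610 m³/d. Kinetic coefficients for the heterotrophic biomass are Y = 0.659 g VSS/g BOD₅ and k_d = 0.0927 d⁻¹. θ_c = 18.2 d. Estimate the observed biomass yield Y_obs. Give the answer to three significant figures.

Observed yield with endogenous decay: Y_obs = Y / (1 + k_d·θ_c) = 0.659 / (1 + 0.0927 × 18.2) = 0.659 / 2.687 = 0.2452 g VSS/g BOD₅.

Y_obs ≈ 0.245 g VSS/g BOD₅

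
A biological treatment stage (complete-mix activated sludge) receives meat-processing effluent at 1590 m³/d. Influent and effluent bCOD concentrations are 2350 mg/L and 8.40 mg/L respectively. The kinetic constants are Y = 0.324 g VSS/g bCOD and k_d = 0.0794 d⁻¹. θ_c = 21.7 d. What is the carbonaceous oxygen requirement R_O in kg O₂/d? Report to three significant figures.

Y_obs = Y / (1 + k_d θ_c) = 0.324 / (1 + 0.0794 × 21.7) = 0.324 / 2.723 = 0.1190.
Substrate removed = Q·(S₀ − S) = 1590 m³/d × (2350 − 8.40) g/m³ = 3.72×10^6 g/d = 3723 kg/d.
Biomass synthesised: P_X = Y_obs × 3723 = 443.0 kg VSS/d.
R_O = Q·(S₀ − S) − 1.42·P_X = 3723 − 1.42 × 443.0 = 3094 kg O₂/d.

R_O ≈ 3090 kg O₂/d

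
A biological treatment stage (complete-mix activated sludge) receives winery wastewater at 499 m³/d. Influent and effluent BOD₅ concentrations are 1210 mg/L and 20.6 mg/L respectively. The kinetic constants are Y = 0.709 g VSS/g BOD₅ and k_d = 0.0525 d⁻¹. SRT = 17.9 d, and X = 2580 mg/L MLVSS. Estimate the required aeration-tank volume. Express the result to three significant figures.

From the SRT design equation V = Y Q (S₀−S) θ_c / [X (1 + k_d θ_c)] = 0.709 × 499 × (1210 − 20.6) × 17.9 / [2580 × (1 + 0.0525 × 17.9)] = 7.53×10^6 / 5005 = 1505 m³.

V ≈ 1510 m³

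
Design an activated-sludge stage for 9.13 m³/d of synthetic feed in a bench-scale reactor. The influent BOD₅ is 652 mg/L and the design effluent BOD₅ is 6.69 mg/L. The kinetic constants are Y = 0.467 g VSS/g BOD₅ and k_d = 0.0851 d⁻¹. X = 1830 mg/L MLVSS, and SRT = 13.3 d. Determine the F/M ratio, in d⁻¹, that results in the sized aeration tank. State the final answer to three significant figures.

Rearranging the biomass balance for a CMAS with decay, V = Y·Q·ΔS·θ_c / [X·(1+k_d θ_c)] = 0.467 × 9.13 × (652 − 6.69) × 13.3 / [1830 × (1 + 0.0851 × 13.3)] = 3.66×10^4 / 3901 = 9.380 m³.
F/M = Q·S₀ / (V·X) = 9.13 × 652 / (9.380 × 1830) = 0.3468 g BOD₅·(g VSS·d)⁻¹.

F/M ≈ 0.347 d⁻¹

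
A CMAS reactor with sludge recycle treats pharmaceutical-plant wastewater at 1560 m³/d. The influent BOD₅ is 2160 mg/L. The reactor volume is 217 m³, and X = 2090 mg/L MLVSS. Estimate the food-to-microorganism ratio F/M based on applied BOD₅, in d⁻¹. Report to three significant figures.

F/M = Q·S₀ / (V·X) = 1560 × 2160 / (217.0 × 2090) = 7.430 g BOD₅·(g VSS·d)⁻¹.

F/M ≈ 7.43 d⁻¹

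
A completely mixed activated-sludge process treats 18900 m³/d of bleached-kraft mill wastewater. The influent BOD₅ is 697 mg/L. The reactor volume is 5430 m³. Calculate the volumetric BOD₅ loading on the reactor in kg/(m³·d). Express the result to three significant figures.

L_v = Q S₀ / V = 18900 × 697 × 10⁻³ / 5430 = 2.426 kg/(m³·d).

L_v ≈ 2.43 kg BOD₅/(m³·d)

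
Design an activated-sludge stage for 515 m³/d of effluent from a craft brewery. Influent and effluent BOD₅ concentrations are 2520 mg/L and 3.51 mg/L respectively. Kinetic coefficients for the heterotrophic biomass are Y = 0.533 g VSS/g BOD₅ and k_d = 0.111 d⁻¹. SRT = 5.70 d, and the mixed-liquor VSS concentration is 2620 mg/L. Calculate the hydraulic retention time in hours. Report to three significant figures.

Rearranging the biomass balance for a CMAS with decay, V = Y·Q·ΔS·θ_c / [X·(1+k_d θ_c)] = 0.533 × 515 × (2520 − 3.51) × 5.70 / [2620 × (1 + 0.111 × 5.70)] = 3.94×10^6 / 4278 = 920.4 m³.
HRT = V/Q = 920.4 m³ / 515 m³·d⁻¹ = 1.787 d × 24 = 42.89 h.

τ ≈ 42.9 h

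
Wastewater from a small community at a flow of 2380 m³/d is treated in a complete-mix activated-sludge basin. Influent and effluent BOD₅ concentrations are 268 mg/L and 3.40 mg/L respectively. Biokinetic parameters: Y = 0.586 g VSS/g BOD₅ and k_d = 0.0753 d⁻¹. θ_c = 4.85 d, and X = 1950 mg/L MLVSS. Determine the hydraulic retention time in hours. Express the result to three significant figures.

τ ≈ 6.78 h

Steady-state biomass mass balance: V·X·(1 + k_d·θ_c) = Y·Q·(S₀ − S)·θ_c, so V = 0.586 × 2380 × (268 − 3.40) × 4.85 / [1950 × (1 + 0.0753 × 4.85)] = 1.79×10^6 / 2662 = 672.3 m³.
τ = V/Q = 672.3/2380 = 0.2825 d, or 6.780 h.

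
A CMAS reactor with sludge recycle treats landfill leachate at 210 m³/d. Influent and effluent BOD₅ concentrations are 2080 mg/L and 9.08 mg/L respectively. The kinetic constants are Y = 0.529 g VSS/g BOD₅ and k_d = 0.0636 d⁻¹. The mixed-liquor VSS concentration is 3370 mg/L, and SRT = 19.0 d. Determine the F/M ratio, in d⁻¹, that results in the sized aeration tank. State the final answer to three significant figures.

F/M ≈ 0.221 d⁻¹

Rearranging the biomass balance for a CMAS with decay, V = Y·Q·ΔS·θ_c / [X·(1+k_d θ_c)] = 0.529 × 210 × (2080 − 9.08) × 19.0 / [3370 × (1 + 0.0636 × 19.0)] = 4.37×10^6 / 7442 = 587.3 m³.
Food-to-microorganism ratio F/M = Q S₀ / (V X) = 210 × 2080 / (587.3 × 3370) = 0.2207 d⁻¹.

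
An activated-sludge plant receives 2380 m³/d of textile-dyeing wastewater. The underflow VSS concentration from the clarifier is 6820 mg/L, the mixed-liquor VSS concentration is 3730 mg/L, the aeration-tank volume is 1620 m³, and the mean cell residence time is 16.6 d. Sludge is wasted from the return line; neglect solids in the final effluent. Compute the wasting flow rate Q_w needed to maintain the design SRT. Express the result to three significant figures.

Wasting from the return line (neglecting effluent solids): Q_w = V·X / (θ_c·X_r) = 1620 × 3730 / (16.6 × 6820) = 53.37 m³/d.

Q_w ≈ 53.4 m³/d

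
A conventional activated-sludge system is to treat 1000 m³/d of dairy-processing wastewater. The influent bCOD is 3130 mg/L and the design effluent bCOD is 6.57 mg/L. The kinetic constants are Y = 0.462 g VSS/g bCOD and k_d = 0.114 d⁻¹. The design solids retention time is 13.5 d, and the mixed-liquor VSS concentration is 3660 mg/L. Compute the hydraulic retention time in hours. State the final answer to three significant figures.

τ ≈ 50.3 h

Rearranging the biomass balance for a CMAS with decay, V = Y·Q·ΔS·θ_c / [X·(1+k_d θ_c)] = 0.462 × 1000 × (3130 − 6.57) × 13.5 / [3660 × (1 + 0.114 × 13.5)] = 1.95×10^7 / 9293 = 2096 m³.
Hydraulic retention time τ = V/Q = 2096 / 1000 = 2.096 d = 50.31 h.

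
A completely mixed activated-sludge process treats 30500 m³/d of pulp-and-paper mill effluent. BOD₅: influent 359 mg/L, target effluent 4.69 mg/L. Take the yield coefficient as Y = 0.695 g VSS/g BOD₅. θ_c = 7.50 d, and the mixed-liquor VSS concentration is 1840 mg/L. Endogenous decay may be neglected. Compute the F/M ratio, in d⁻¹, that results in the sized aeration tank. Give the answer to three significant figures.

With k_d = 0 the design equation reduces to V = Y Q (S₀−S) θ_c / X = 0.695 × 30500 × (359 − 4.69) × 7.50 / 1840 = 30613 m³.
Food-to-microorganism ratio F/M = Q S₀ / (V X) = 30500 × 359 / (30613 × 1840) = 0.1944 d⁻¹.

F/M ≈ 0.194 d⁻¹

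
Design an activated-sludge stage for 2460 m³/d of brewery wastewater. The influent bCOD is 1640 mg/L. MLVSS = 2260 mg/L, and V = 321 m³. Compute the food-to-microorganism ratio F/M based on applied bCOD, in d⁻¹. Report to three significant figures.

Food-to-microorganism ratio F/M = Q S₀ / (V X) = 2460 × 1640 / (321.0 × 2260) = 5.561 d⁻¹.

F/M ≈ 5.56 d⁻¹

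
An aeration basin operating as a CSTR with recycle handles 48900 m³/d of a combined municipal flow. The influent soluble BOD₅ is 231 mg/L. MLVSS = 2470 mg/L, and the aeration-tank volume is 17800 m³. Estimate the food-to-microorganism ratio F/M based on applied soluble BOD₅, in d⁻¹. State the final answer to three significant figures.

F/M ≈ 0.257 d⁻¹

F/M = Q·S₀ / (V·X) = 48900 × 231 / (17800 × 2470) = 0.2569 g soluble BOD₅·(g VSS·d)⁻¹.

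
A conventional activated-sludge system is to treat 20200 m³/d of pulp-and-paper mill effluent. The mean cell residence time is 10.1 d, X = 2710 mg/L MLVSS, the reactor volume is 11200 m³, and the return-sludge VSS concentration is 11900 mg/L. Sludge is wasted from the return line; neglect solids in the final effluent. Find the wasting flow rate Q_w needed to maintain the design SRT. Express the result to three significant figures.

Q_w ≈ 253 m³/d

θ_c = V·X/(Q_w·X_r) when wasting from the recycle, so Q_w = V·X/(θ_c·X_r) = 11200 × 2710 / (10.1 × 11900) = 252.5 m³/d.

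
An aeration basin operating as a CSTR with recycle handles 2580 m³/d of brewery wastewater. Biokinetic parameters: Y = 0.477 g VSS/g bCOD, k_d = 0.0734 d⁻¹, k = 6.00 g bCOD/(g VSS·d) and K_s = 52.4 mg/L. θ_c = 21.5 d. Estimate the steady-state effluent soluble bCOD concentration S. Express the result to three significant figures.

Effluent substrate depends only on kinetics and SRT: S = K_s(1 + k_d θ_c) / [θ_c(Yk − k_d) − 1] = 52.4 × (1 + 0.0734 × 21.5) / [21.5 × (0.477 × 6.00 − 0.0734) − 1] = 135.1 / 58.95 = 2.291 mg/L.

S ≈ 2.29 mg/L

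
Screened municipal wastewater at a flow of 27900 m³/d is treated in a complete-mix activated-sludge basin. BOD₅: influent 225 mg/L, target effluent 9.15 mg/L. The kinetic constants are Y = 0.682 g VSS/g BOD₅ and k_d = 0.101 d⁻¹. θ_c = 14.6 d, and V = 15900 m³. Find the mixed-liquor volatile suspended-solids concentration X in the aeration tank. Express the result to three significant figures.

X ≈ 1520 mg/L

X = Y·Q·ΔS·θ_c / [V·(1 + k_d θ_c)] = 0.682 × 27900 × (225 − 9.15) × 14.6 / [15900 × (1 + 0.101 × 14.6)] = 1524 mg/L.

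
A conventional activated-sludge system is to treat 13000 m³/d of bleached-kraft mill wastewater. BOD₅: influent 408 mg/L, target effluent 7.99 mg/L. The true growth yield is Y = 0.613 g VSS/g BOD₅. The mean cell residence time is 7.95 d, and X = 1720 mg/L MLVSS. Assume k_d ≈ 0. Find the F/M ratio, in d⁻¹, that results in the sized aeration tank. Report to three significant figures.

F/M ≈ 0.209 d⁻¹

With k_d = 0 the design equation reduces to V = Y Q (S₀−S) θ_c / X = 0.613 × 13000 × (408 − 7.99) × 7.95 / 1720 = 14734 m³.
Food-to-microorganism ratio F/M = Q S₀ / (V X) = 13000 × 408 / (14734 × 1720) = 0.2093 d⁻¹.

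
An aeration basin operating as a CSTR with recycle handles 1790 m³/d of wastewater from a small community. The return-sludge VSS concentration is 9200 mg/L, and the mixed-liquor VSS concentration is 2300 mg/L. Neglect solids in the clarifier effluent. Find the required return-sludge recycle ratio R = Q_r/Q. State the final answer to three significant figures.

R ≈ 0.333

Solids balance on the clarifier gives (1+R)X = R·X_r, so R = X/(X_r − X) = 2300 / (9200 − 2300) = 0.3333.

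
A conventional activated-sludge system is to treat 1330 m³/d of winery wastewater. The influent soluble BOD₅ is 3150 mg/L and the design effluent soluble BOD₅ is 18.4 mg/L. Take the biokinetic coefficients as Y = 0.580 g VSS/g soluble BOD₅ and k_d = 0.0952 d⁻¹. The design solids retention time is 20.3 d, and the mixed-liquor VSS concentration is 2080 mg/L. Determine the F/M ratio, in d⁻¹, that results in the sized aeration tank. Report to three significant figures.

From the SRT design equation V = Y Q (S₀−S) θ_c / [X (1 + k_d θ_c)] = 0.580 × 1330 × (3150 − 18.4) × 20.3 / [2080 × (1 + 0.0952 × 20.3)] = 4.9×10^7 / 6100 = 8040 m³.
F/M = applied load / biomass = Q·S₀/(V·X) = 1330 × 3150 / (8040 × 2080) = 0.2505 d⁻¹.

F/M ≈ 0.251 d⁻¹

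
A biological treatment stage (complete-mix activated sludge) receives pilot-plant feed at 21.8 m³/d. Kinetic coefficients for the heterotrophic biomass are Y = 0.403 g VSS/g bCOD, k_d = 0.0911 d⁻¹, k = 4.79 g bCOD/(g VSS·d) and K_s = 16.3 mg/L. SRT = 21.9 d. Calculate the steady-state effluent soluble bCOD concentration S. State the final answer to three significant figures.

Effluent substrate depends only on kinetics and SRT: S = K_s(1 + k_d θ_c) / [θ_c(Yk − k_d) − 1] = 16.3 × (1 + 0.0911 × 21.9) / [21.9 × (0.403 × 4.79 − 0.0911) − 1] = 48.82 / 39.28 = 1.243 mg/L.

S ≈ 1.24 mg/L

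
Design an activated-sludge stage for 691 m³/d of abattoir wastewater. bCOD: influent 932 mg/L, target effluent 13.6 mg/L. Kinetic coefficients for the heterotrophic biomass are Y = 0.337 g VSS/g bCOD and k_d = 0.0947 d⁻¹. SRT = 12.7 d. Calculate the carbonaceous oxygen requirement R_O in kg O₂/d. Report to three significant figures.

R_O ≈ 497 kg O₂/d

Correct the yield for decay: Y_obs = Y/(1 + k_d θ_c) = 0.337 / (1 + 0.0947 × 12.7) = 0.337 / 2.203 = 0.1530.
Mass of bCOD removed per day: Q(S₀ − S) = 691 × 918.4 g/m³ = 634.6 kg/d.
P_X = Y_obs·Q·(S₀ − S) = 0.1530 × 634.6 = 97.09 kg VSS/d.
R_O = Q·(S₀ − S) − 1.42·P_X = 634.6 − 1.42 × 97.09 = 496.7 kg O₂/d.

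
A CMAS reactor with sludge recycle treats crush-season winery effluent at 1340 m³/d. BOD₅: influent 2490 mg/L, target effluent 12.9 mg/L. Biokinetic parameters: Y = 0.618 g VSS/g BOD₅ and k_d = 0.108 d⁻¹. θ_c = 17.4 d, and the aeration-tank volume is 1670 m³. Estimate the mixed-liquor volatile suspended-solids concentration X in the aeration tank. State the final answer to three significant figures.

From V·X·(1 + k_d·θ_c) = Y·Q·(S₀ − S)·θ_c: X = 0.618 × 1340 × (2490 − 12.9) × 17.4 / [1670 × (1 + 0.108 × 17.4)] = 7423 mg/L.

X ≈ 7420 mg/L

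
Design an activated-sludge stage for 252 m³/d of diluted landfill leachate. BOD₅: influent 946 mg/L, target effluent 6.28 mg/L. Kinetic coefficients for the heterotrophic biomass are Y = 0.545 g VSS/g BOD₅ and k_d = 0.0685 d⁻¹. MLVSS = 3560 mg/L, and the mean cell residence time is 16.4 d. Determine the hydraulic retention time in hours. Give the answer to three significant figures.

τ ≈ 26.7 h

Steady-state biomass mass balance: V·X·(1 + k_d·θ_c) = Y·Q·(S₀ − S)·θ_c, so V = 0.545 × 252 × (946 − 6.28) × 16.4 / [3560 × (1 + 0.0685 × 16.4)] = 2.12×10^6 / 7559 = 280.0 m³.
HRT = V/Q = 280.0 m³ / 252 m³·d⁻¹ = 1.111 d × 24 = 26.67 h.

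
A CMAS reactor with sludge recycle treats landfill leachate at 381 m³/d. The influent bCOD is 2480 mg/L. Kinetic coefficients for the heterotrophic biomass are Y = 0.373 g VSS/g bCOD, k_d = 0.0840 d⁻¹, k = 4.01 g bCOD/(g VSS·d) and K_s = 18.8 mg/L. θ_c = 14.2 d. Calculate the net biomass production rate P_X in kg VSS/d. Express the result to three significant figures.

From the Monod/SRT balance for a CMAS, S = K_s·(1+k_d θ_c)/[θ_c·(Y k − k_d) − 1] = 18.8 × (1 + 0.0840 × 14.2) / [14.2 × (0.373 × 4.01 − 0.0840) − 1] = 41.22 / 19.05 = 2.164 mg/L.
The observed yield is Y_obs = Y/(1 + k_d·θ_c) = 0.373 / (1 + 0.0840 × 14.2) = 0.373 / 2.193 = 0.1701 g VSS per g bCOD removed.
ΔS = 2480 − 2.16 = 2478 mg/L, so the substrate removal rate is 381 × 2478/1000 = 944.1 kg bCOD/d.
Biomass produced: P_X = Y_obs·Q·ΔS = 0.1701 × 944.1 ≈ 160.6 kg VSS/d.

P_X ≈ 161 kg VSS/d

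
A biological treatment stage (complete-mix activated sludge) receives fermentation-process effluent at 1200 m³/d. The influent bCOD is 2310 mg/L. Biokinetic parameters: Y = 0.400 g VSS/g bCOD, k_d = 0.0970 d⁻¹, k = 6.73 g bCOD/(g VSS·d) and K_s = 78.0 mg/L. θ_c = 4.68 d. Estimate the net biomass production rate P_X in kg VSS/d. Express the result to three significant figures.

P_X ≈ 759 kg VSS/d

Effluent substrate depends only on kinetics and SRT: S = K_s(1 + k_d θ_c) / [θ_c(Yk − k_d) − 1] = 78.0 × (1 + 0.0970 × 4.68) / [4.68 × (0.400 × 6.73 − 0.0970) − 1] = 113.4 / 11.14 = 10.18 mg/L.
Observed yield with endogenous decay: Y_obs = Y / (1 + k_d·θ_c) = 0.400 / (1 + 0.0970 × 4.68) = 0.400 / 1.454 = 0.2751 g VSS/g bCOD.
Q·(S₀ − S) = 1200 × (2310 − 10.2) × 10⁻³ = 2760 kg/d removed.
P_X = Y_obs · Q(S₀ − S) = 0.2751 × 2760 = 759.2 kg VSS/d.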